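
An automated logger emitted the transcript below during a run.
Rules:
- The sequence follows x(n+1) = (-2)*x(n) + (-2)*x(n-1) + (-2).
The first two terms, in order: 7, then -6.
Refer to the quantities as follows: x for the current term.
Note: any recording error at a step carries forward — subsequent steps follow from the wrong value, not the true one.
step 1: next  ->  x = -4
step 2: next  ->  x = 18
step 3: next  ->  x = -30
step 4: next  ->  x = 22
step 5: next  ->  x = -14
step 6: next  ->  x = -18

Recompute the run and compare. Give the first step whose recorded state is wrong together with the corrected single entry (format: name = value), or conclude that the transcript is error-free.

Step 1: x = -2*(-6) + (-2)*(7) + (-2) = -4 — same as recorded.
Step 2: x = -2*(-4) + (-2)*(-6) + (-2) = 18 — no discrepancy.
Step 3: x = -2*(18) + (-2)*(-4) + (-2) = -30 — in agreement.
Step 4: x = -2*(-30) + (-2)*(18) + (-2) = 22 — checks out.
Step 5: x = -2*(22) + (-2)*(-30) + (-2) = 14 — the transcript disagrees here.
First deviation found at step 5; the corrected entry is x = 14.

step 5, x = 14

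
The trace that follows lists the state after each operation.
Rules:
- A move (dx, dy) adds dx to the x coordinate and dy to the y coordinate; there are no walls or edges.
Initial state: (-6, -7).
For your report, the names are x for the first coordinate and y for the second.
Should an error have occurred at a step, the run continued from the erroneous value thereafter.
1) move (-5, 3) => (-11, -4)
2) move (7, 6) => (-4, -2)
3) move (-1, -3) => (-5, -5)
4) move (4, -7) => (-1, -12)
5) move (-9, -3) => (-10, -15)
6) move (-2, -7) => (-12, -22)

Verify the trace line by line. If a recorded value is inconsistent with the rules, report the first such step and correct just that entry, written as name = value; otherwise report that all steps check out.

step 2, y = 2

Recomputing the run from the initial state:
step 1: x = -11, y = -4
step 2: x = -4, y = 2
step 3: x = -5, y = -1
step 4: x = -1, y = -8
step 5: x = -10, y = -11
step 6: x = -12, y = -18
The first disagreement with the trace is at step 2, where the value should be y = 2.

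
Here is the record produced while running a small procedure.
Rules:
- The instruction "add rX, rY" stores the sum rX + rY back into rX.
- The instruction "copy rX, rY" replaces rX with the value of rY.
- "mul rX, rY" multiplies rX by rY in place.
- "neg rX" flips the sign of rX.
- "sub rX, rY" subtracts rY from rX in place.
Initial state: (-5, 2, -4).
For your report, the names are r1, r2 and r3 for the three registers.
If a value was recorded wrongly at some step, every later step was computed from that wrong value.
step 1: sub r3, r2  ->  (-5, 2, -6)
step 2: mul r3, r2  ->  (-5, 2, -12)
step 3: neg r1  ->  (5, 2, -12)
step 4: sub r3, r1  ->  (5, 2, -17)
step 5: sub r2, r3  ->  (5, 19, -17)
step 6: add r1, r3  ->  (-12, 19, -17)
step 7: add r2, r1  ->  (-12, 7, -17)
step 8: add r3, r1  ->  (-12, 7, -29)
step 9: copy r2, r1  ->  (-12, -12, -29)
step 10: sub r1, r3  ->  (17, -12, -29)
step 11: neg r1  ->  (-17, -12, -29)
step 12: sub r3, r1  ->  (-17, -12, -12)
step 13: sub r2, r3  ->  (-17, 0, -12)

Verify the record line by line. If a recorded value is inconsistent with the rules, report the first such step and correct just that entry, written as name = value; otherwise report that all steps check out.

step 1: r3 = -4 - 2 = -6 -> matches
step 2: r3 = -6 * 2 = -12 -> same as recorded
step 3: r1 = -(-5) = 5 -> agrees with the record
step 4: r3 = -12 - 5 = -17 -> agrees with the record
step 5: r2 = 2 - -17 = 19 -> matches
step 6: r1 = 5 + -17 = -12 -> agrees with the record
step 7: r2 = 19 + -12 = 7 -> consistent with the record
step 8: r3 = -17 + -12 = -29 -> matches
step 9: r2 = -12 -> confirmed correct
step 10: r1 = -12 - -29 = 17 -> same as recorded
step 11: r1 = -(17) = -17 -> same as recorded
step 12: r3 = -29 - -17 = -12 -> no discrepancy
step 13: r2 = -12 - -12 = 0 -> confirmed correct
No step deviates from the rules.

no error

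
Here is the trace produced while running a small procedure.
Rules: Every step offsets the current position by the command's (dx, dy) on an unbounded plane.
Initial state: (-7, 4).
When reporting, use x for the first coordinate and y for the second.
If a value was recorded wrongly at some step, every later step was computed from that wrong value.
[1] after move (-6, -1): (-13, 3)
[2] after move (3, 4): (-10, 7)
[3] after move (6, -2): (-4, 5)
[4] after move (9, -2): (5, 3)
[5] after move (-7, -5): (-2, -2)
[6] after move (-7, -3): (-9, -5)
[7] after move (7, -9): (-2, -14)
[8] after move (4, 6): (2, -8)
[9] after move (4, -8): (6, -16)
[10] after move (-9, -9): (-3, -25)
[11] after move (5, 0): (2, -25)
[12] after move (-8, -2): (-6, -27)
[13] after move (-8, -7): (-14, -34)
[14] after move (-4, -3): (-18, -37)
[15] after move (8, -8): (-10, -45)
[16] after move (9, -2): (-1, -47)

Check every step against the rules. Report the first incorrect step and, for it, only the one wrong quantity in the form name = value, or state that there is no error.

no error

Step 1: x = -7 + (-6) = -13, y = 4 + (-1) = 3 — same as recorded.
Step 2: x = -13 + (3) = -10, y = 3 + (4) = 7 — exactly as logged.
Step 3: x = -10 + (6) = -4, y = 7 + (-2) = 5 — verified.
Step 4: x = -4 + (9) = 5, y = 5 + (-2) = 3 — confirmed correct.
Step 5: x = 5 + (-7) = -2, y = 3 + (-5) = -2 — agrees with the trace.
Step 6: x = -2 + (-7) = -9, y = -2 + (-3) = -5 — in agreement.
Step 7: x = -9 + (7) = -2, y = -5 + (-9) = -14 — checks out.
Step 8: x = -2 + (4) = 2, y = -14 + (6) = -8 — agrees with the trace.
Step 9: x = 2 + (4) = 6, y = -8 + (-8) = -16 — consistent with the trace.
Step 10: x = 6 + (-9) = -3, y = -16 + (-9) = -25 — checks out.
Step 11: x = -3 + (5) = 2, y = -25 + (0) = -25 — checks out.
Step 12: x = 2 + (-8) = -6, y = -25 + (-2) = -27 — exactly as logged.
Step 13: x = -6 + (-8) = -14, y = -27 + (-7) = -34 — consistent with the trace.
Step 14: x = -14 + (-4) = -18, y = -34 + (-3) = -37 — checks out.
Step 15: x = -18 + (8) = -10, y = -37 + (-8) = -45 — confirmed correct.
Step 16: x = -10 + (9) = -1, y = -45 + (-2) = -47 — exactly as logged.
Each recorded entry agrees with the recomputation.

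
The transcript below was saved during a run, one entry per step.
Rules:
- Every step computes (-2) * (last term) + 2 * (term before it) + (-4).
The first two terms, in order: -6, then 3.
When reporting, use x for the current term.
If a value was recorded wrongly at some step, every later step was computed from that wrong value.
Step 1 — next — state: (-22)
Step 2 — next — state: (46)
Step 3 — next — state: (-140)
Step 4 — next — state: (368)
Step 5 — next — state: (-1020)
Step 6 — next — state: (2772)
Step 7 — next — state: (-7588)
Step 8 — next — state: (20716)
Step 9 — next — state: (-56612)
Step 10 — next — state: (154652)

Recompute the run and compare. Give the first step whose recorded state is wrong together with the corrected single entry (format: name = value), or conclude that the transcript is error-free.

Recomputing the run from the initial state:
step 1: x = -22
step 2: x = 46
step 3: x = -140
step 4: x = 368
step 5: x = -1020
step 6: x = 2772
step 7: x = -7588
step 8: x = 20716
step 9: x = -56612
step 10: x = 154652
This matches the transcript at every step.

no error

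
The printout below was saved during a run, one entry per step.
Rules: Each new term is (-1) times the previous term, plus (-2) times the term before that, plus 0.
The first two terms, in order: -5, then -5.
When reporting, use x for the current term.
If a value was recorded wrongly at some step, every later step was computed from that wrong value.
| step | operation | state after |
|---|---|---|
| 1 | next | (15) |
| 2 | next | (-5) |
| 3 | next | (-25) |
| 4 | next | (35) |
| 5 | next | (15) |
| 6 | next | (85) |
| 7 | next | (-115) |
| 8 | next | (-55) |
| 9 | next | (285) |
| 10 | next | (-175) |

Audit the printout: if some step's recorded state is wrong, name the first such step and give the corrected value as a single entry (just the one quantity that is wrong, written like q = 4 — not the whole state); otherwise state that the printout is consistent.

step 6, x = -85

step 1: x = -1*(-5) + (-2)*(-5) + (0) = 15 -> checks out
step 2: x = -1*(15) + (-2)*(-5) + (0) = -5 -> no discrepancy
step 3: x = -1*(-5) + (-2)*(15) + (0) = -25 -> consistent with the printout
step 4: x = -1*(-25) + (-2)*(-5) + (0) = 35 -> no discrepancy
step 5: x = -1*(35) + (-2)*(-25) + (0) = 15 -> exactly as logged
step 6: x = -1*(15) + (-2)*(35) + (0) = -85 -> this is not what the printout shows
The earliest wrong entry is at step 6: it should read x = -85.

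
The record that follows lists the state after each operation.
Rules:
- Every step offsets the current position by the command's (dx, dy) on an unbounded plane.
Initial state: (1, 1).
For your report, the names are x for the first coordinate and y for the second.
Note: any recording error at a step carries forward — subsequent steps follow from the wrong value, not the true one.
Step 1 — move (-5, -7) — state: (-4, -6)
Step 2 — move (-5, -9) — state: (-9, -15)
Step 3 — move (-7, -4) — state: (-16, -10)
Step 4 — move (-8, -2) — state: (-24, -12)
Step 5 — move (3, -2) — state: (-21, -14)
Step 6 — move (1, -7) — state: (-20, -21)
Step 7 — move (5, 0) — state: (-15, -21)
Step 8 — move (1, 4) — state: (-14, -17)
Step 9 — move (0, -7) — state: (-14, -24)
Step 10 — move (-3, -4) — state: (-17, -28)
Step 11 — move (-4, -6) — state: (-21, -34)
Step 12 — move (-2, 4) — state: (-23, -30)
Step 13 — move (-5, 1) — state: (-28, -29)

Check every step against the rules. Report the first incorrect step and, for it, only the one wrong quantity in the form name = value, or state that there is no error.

step 3, y = -19

1. x = 1 + (-5) = -4, y = 1 + (-7) = -6 (in agreement)
2. x = -4 + (-5) = -9, y = -6 + (-9) = -15 (consistent with the record)
3. x = -9 + (-7) = -16, y = -15 + (-4) = -19 (the recorded entry deviates here)
The audit stops at step 3: the recorded entry is wrong and should be y = -19.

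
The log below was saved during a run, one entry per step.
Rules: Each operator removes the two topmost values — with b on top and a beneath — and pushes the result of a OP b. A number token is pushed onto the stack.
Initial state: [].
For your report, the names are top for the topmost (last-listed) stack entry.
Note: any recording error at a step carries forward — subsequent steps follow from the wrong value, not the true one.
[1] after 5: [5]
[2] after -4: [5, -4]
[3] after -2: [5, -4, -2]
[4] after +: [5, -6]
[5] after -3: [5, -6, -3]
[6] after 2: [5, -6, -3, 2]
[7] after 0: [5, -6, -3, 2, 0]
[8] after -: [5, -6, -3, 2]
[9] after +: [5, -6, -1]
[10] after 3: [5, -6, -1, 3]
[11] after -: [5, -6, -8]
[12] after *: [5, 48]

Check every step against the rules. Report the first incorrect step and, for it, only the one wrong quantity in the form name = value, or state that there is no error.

step 11, top = -4

step 1: push 5: top = 5 -> exactly as logged
step 2: push -4: top = -4 -> exactly as logged
step 3: push -2: top = -2 -> same as recorded
step 4: -4 + -2 = -6 -> same as recorded
step 5: push -3: top = -3 -> agrees with the log
step 6: push 2: top = 2 -> matches
step 7: push 0: top = 0 -> confirmed correct
step 8: 2 - 0 = 2 -> confirmed correct
step 9: -3 + 2 = -1 -> same as recorded
step 10: push 3: top = 3 -> agrees with the log
step 11: -1 - 3 = -4 -> the log has a different value
The earliest wrong entry is at step 11: it should read top = -4.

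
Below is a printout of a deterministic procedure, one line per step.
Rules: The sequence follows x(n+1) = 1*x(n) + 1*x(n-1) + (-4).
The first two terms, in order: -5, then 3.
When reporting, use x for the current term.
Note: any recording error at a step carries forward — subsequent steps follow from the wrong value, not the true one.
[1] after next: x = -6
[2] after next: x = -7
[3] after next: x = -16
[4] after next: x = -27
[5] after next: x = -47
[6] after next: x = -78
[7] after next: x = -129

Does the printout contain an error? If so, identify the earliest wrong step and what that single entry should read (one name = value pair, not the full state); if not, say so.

Step 1: x = 1*(3) + (1)*(-5) + (-4) = -6 — checks out.
Step 2: x = 1*(-6) + (1)*(3) + (-4) = -7 — checks out.
Step 3: x = 1*(-7) + (1)*(-6) + (-4) = -17 — the printout disagrees here.
First deviation found at step 3; the corrected entry is x = -17.

step 3, x = -17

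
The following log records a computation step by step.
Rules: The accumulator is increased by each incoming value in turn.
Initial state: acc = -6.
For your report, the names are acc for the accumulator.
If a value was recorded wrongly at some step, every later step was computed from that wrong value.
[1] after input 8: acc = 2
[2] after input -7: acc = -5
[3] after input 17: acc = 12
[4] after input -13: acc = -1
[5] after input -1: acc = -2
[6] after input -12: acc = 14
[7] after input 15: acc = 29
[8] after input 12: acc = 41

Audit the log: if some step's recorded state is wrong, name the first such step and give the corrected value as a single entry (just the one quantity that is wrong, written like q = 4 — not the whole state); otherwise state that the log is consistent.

step 6, acc = -14

step 1: acc = -6 + 8 = 2 -> verified
step 2: acc = 2 + -7 = -5 -> exactly as logged
step 3: acc = -5 + 17 = 12 -> matches
step 4: acc = 12 + -13 = -1 -> verified
step 5: acc = -1 + -1 = -2 -> consistent with the log
step 6: acc = -2 + -12 = -14 -> the log disagrees here
The audit stops at step 6: the recorded entry is wrong and should be acc = -14.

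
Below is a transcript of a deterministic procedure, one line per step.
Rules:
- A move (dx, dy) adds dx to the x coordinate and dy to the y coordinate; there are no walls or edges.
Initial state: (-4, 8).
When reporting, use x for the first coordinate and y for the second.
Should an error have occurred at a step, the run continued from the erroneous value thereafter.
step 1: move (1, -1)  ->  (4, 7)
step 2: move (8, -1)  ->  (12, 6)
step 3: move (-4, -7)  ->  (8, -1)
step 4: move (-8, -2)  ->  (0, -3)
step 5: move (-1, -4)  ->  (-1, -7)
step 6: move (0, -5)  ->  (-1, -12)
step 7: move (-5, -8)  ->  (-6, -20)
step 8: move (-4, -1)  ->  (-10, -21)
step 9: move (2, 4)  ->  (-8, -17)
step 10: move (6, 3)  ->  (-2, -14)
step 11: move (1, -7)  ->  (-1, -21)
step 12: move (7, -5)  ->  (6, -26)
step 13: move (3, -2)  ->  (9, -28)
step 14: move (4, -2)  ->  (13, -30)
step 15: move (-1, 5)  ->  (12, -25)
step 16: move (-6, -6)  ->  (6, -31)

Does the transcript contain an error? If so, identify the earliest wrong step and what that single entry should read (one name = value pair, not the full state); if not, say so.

1. x = -4 + (1) = -3, y = 8 + (-1) = 7 (this is not what the transcript shows)
Step 1 is the first one off; corrected, x = -3.

step 1, x = -3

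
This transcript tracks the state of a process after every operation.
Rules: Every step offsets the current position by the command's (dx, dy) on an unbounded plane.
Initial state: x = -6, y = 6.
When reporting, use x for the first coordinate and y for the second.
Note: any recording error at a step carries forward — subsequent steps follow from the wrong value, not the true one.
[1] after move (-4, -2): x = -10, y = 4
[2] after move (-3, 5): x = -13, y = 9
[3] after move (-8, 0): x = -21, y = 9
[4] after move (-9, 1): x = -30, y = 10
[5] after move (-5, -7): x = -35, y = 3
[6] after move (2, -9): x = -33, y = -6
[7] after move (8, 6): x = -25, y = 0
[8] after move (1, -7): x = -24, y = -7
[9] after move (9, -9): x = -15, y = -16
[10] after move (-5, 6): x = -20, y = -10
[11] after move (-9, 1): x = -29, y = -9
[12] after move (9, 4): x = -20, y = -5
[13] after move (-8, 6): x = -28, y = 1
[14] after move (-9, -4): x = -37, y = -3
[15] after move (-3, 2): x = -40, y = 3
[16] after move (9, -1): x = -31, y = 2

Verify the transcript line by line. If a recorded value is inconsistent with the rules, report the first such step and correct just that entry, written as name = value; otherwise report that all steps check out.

Recomputing the run from the initial state:
step 1: x = -10, y = 4
step 2: x = -13, y = 9
step 3: x = -21, y = 9
step 4: x = -30, y = 10
step 5: x = -35, y = 3
step 6: x = -33, y = -6
step 7: x = -25, y = 0
step 8: x = -24, y = -7
step 9: x = -15, y = -16
step 10: x = -20, y = -10
step 11: x = -29, y = -9
step 12: x = -20, y = -5
step 13: x = -28, y = 1
step 14: x = -37, y = -3
step 15: x = -40, y = -1
step 16: x = -31, y = -2
The first disagreement with the transcript is at step 15, where the value should be y = -1.

step 15, y = -1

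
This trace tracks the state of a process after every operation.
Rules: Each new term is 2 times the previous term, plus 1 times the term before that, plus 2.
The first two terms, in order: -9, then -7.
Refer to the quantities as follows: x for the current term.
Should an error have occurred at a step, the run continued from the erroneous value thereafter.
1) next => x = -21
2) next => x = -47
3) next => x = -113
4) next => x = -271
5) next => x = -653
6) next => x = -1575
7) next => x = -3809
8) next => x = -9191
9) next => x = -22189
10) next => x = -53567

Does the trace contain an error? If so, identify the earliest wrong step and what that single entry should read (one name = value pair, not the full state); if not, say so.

step 1: x = 2*(-7) + (1)*(-9) + (2) = -21 -> agrees with the trace
step 2: x = 2*(-21) + (1)*(-7) + (2) = -47 -> confirmed correct
step 3: x = 2*(-47) + (1)*(-21) + (2) = -113 -> consistent with the trace
step 4: x = 2*(-113) + (1)*(-47) + (2) = -271 -> same as recorded
step 5: x = 2*(-271) + (1)*(-113) + (2) = -653 -> exactly as logged
step 6: x = 2*(-653) + (1)*(-271) + (2) = -1575 -> same as recorded
step 7: x = 2*(-1575) + (1)*(-653) + (2) = -3801 -> the trace has a different value
So the first discrepancy is step 7, where the right value is x = -3801.

step 7, x = -3801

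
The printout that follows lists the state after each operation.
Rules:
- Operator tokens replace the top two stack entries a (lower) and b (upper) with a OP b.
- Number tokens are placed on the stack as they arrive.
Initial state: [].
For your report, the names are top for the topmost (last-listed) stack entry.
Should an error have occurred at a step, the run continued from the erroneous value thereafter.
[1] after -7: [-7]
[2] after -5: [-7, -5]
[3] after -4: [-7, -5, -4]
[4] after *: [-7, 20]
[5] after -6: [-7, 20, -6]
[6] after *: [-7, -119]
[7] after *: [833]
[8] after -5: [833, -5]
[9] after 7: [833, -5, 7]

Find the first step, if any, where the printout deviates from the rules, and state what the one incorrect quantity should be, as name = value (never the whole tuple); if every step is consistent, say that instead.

step 6, top = -120

1. push -7: top = -7 (no discrepancy)
2. push -5: top = -5 (agrees with the printout)
3. push -4: top = -4 (exactly as logged)
4. -5 * -4 = 20 (matches)
5. push -6: top = -6 (no discrepancy)
6. 20 * -6 = -120 (the entry is off here)
The audit stops at step 6: the recorded entry is wrong and should be top = -120.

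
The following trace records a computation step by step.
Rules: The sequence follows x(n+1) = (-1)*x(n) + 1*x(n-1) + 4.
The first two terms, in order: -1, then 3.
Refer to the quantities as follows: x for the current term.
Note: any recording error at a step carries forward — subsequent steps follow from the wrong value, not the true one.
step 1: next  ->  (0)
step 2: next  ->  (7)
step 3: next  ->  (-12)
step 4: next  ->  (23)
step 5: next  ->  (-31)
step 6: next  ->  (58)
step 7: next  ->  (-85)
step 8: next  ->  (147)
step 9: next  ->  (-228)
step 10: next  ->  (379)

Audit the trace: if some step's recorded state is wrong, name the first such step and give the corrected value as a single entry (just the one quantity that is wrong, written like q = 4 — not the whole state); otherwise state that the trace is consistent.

step 3, x = -3

1. x = -1*(3) + (1)*(-1) + (4) = 0 (agrees with the trace)
2. x = -1*(0) + (1)*(3) + (4) = 7 (same as recorded)
3. x = -1*(7) + (1)*(0) + (4) = -3 (the trace has a different value)
So the first discrepancy is step 3, where the right value is x = -3.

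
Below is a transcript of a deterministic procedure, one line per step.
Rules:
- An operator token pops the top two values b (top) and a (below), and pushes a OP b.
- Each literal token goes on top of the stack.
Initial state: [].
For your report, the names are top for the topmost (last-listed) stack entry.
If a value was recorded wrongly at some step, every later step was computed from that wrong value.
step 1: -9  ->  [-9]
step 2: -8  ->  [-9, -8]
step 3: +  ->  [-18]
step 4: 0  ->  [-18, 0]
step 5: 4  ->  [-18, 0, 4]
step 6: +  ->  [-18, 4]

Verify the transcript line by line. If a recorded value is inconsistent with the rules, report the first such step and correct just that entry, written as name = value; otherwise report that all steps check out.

step 3, top = -17

Recomputing the run from the initial state:
step 1: [-9]
step 2: [-9, -8]
step 3: [-17]
step 4: [-17, 0]
step 5: [-17, 0, 4]
step 6: [-17, 4]
The first disagreement with the transcript is at step 3, where the value should be top = -17.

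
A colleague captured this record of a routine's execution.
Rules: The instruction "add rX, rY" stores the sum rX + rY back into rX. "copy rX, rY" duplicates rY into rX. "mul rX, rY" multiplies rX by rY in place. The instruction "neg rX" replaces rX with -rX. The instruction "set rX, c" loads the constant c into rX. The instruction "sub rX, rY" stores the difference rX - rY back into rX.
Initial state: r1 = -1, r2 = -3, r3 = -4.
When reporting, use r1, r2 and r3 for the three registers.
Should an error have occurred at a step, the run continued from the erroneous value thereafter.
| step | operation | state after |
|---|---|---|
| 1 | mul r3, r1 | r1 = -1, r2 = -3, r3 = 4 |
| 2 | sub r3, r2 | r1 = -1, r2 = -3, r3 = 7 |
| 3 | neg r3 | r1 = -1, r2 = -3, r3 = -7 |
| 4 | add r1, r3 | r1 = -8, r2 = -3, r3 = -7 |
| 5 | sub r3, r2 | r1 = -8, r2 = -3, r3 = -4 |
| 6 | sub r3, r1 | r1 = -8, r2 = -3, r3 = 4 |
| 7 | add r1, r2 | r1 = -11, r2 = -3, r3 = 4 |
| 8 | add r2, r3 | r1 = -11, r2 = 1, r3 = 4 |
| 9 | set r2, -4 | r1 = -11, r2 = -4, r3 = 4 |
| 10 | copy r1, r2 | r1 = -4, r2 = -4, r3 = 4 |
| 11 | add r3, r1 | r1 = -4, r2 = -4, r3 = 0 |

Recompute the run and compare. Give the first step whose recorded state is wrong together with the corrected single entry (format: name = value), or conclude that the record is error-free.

no error

Step 1: r3 = -4 * -1 = 4 — no discrepancy.
Step 2: r3 = 4 - -3 = 7 — in agreement.
Step 3: r3 = -(7) = -7 — verified.
Step 4: r1 = -1 + -7 = -8 — exactly as logged.
Step 5: r3 = -7 - -3 = -4 — verified.
Step 6: r3 = -4 - -8 = 4 — verified.
Step 7: r1 = -8 + -3 = -11 — confirmed correct.
Step 8: r2 = -3 + 4 = 1 — confirmed correct.
Step 9: r2 = -4 — checks out.
Step 10: r1 = -4 — in agreement.
Step 11: r3 = 4 + -4 = 0 — same as recorded.
Every step is consistent.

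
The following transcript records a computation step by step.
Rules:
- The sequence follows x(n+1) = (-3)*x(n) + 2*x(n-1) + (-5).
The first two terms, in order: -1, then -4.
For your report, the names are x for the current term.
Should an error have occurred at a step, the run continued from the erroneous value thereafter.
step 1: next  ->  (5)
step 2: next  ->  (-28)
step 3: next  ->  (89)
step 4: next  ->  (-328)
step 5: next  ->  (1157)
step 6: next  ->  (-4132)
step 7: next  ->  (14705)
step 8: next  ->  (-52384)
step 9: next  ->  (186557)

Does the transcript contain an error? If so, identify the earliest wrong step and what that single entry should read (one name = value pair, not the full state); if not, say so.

Recomputing the run from the initial state:
step 1: x = 5
step 2: x = -28
step 3: x = 89
step 4: x = -328
step 5: x = 1157
step 6: x = -4132
step 7: x = 14705
step 8: x = -52384
step 9: x = 186557
This matches the transcript at every step.

no error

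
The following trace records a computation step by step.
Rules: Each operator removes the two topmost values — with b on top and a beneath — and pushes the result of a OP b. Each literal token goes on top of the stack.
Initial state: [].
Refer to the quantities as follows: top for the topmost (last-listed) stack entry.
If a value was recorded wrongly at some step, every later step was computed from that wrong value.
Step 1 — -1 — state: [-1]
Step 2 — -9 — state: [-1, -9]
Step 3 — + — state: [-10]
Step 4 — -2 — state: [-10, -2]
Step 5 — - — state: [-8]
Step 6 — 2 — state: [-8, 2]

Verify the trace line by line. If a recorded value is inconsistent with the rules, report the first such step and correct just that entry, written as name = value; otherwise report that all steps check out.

Step 1: push -1: top = -1 — agrees with the trace.
Step 2: push -9: top = -9 — in agreement.
Step 3: -1 + -9 = -10 — verified.
Step 4: push -2: top = -2 — confirmed correct.
Step 5: -10 - -2 = -8 — confirmed correct.
Step 6: push 2: top = 2 — exactly as logged.
Every step is consistent.

no error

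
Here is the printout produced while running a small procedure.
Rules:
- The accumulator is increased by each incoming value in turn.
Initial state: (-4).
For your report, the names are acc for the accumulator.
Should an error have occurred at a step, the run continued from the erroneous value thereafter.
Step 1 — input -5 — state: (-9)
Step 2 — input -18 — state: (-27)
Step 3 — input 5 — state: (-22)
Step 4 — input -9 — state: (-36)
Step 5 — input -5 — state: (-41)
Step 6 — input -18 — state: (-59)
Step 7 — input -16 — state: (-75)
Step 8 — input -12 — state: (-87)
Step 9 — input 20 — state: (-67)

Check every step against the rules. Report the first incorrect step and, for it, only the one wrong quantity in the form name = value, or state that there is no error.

step 4, acc = -31

Recomputing the run from the initial state:
step 1: acc = -9
step 2: acc = -27
step 3: acc = -22
step 4: acc = -31
step 5: acc = -36
step 6: acc = -54
step 7: acc = -70
step 8: acc = -82
step 9: acc = -62
The first disagreement with the printout is at step 4, where the value should be acc = -31.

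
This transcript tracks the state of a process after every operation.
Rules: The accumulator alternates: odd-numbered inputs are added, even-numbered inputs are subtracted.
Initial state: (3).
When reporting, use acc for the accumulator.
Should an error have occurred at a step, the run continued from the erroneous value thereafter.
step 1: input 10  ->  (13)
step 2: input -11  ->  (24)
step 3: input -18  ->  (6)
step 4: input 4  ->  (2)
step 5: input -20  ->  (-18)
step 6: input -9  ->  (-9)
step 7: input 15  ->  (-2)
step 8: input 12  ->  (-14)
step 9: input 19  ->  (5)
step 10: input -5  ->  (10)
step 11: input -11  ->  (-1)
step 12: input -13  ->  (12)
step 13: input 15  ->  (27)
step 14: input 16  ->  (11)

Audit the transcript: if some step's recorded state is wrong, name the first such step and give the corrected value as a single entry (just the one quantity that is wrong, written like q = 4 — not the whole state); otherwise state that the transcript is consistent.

1. acc = 3 + 10 = 13 (in agreement)
2. acc = 13 - -11 = 24 (exactly as logged)
3. acc = 24 + -18 = 6 (no discrepancy)
4. acc = 6 - 4 = 2 (confirmed correct)
5. acc = 2 + -20 = -18 (exactly as logged)
6. acc = -18 - -9 = -9 (agrees with the transcript)
7. acc = -9 + 15 = 6 (the entry is off here)
The earliest wrong entry is at step 7: it should read acc = 6.

step 7, acc = 6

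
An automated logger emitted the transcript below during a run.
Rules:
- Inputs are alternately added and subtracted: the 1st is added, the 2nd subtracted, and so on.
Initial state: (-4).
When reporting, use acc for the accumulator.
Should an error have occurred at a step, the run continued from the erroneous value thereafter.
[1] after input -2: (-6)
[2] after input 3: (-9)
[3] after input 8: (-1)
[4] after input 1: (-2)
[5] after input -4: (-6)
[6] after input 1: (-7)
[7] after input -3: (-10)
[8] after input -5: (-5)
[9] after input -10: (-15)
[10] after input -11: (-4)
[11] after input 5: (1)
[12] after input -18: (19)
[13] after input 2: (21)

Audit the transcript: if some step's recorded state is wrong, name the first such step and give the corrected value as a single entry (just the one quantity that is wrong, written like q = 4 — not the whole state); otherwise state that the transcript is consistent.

no error

1. acc = -4 + -2 = -6 (exactly as logged)
2. acc = -6 - 3 = -9 (verified)
3. acc = -9 + 8 = -1 (exactly as logged)
4. acc = -1 - 1 = -2 (checks out)
5. acc = -2 + -4 = -6 (same as recorded)
6. acc = -6 - 1 = -7 (agrees with the transcript)
7. acc = -7 + -3 = -10 (checks out)
8. acc = -10 - -5 = -5 (in agreement)
9. acc = -5 + -10 = -15 (checks out)
10. acc = -15 - -11 = -4 (checks out)
11. acc = -4 + 5 = 1 (exactly as logged)
12. acc = 1 - -18 = 19 (in agreement)
13. acc = 19 + 2 = 21 (in agreement)
All entries verified; no error found.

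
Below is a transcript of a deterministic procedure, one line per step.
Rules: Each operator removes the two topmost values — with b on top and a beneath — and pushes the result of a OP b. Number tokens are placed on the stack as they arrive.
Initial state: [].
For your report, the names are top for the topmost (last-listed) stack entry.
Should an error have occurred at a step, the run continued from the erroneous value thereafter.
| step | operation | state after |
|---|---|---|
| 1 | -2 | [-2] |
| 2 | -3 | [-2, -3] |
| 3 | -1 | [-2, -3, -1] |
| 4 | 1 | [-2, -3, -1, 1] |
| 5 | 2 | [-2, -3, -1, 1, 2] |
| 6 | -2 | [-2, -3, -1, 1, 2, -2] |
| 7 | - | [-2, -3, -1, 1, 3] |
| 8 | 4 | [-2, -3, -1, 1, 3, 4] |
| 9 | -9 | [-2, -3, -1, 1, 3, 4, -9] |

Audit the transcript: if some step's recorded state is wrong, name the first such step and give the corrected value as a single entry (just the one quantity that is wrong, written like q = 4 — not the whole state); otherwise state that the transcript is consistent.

Recomputing the run from the initial state:
step 1: [-2]
step 2: [-2, -3]
step 3: [-2, -3, -1]
step 4: [-2, -3, -1, 1]
step 5: [-2, -3, -1, 1, 2]
step 6: [-2, -3, -1, 1, 2, -2]
step 7: [-2, -3, -1, 1, 4]
step 8: [-2, -3, -1, 1, 4, 4]
step 9: [-2, -3, -1, 1, 4, 4, -9]
The first disagreement with the transcript is at step 7, where the value should be top = 4.

step 7, top = 4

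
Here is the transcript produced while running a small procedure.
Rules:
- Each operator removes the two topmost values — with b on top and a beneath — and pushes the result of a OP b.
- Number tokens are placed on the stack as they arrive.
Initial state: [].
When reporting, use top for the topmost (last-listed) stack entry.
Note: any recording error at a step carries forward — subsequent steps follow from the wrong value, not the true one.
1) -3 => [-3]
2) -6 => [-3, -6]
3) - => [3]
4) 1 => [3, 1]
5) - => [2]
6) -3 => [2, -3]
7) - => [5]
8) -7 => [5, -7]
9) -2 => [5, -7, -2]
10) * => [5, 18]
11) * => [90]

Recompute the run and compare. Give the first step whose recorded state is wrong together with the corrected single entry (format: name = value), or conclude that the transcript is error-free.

Recomputing the run from the initial state:
step 1: [-3]
step 2: [-3, -6]
step 3: [3]
step 4: [3, 1]
step 5: [2]
step 6: [2, -3]
step 7: [5]
step 8: [5, -7]
step 9: [5, -7, -2]
step 10: [5, 14]
step 11: [70]
The first disagreement with the transcript is at step 10, where the value should be top = 14.

step 10, top = 14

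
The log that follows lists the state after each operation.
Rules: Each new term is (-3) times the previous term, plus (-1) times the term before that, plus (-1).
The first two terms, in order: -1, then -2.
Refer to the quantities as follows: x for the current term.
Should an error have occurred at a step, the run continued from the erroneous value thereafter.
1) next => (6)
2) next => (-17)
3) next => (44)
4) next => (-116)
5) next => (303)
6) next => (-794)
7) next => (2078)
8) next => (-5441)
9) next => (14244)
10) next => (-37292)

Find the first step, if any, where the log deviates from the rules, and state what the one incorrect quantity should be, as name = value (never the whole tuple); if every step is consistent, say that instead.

Recomputing the run from the initial state:
step 1: x = 6
step 2: x = -17
step 3: x = 44
step 4: x = -116
step 5: x = 303
step 6: x = -794
step 7: x = 2078
step 8: x = -5441
step 9: x = 14244
step 10: x = -37292
This matches the log at every step.

no error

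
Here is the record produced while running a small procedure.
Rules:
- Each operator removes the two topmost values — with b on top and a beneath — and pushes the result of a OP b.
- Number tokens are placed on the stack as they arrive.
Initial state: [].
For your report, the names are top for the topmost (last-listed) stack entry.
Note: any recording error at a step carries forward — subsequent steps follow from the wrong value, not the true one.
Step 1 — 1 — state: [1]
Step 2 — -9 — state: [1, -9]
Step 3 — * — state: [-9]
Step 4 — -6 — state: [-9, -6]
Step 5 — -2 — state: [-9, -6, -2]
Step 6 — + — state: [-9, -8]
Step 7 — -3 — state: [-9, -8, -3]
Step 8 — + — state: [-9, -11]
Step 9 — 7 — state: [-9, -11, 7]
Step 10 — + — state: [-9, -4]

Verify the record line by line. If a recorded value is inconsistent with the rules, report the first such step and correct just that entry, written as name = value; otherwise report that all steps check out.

no error

1. push 1: top = 1 (consistent with the record)
2. push -9: top = -9 (consistent with the record)
3. 1 * -9 = -9 (matches)
4. push -6: top = -6 (checks out)
5. push -2: top = -2 (in agreement)
6. -6 + -2 = -8 (agrees with the record)
7. push -3: top = -3 (exactly as logged)
8. -8 + -3 = -11 (agrees with the record)
9. push 7: top = 7 (exactly as logged)
10. -11 + 7 = -4 (verified)
Nothing is out of place; the run is error-free.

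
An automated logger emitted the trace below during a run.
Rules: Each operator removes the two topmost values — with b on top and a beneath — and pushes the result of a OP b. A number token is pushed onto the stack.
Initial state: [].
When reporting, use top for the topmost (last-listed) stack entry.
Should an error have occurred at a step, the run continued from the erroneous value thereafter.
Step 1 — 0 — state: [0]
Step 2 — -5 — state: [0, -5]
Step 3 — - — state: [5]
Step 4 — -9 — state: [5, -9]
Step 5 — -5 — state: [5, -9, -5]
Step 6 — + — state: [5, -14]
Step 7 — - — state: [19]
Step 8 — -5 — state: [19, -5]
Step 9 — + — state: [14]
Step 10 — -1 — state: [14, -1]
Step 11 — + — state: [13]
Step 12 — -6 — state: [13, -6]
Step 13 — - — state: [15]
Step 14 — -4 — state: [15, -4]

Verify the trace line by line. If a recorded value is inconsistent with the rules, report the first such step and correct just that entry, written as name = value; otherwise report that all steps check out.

step 13, top = 19

Recomputing the run from the initial state:
step 1: [0]
step 2: [0, -5]
step 3: [5]
step 4: [5, -9]
step 5: [5, -9, -5]
step 6: [5, -14]
step 7: [19]
step 8: [19, -5]
step 9: [14]
step 10: [14, -1]
step 11: [13]
step 12: [13, -6]
step 13: [19]
step 14: [19, -4]
The first disagreement with the trace is at step 13, where the value should be top = 19.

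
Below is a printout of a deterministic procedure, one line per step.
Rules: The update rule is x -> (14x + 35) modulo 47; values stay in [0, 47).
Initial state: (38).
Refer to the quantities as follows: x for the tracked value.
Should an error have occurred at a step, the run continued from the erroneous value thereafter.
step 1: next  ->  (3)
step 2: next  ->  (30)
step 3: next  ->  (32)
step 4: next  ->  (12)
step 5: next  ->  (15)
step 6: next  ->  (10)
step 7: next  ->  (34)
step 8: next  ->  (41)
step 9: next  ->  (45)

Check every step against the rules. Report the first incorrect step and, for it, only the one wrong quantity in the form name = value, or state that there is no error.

step 4, x = 13

Recomputing the run from the initial state:
step 1: x = 3
step 2: x = 30
step 3: x = 32
step 4: x = 13
step 5: x = 29
step 6: x = 18
step 7: x = 5
step 8: x = 11
step 9: x = 1
The first disagreement with the printout is at step 4, where the value should be x = 13.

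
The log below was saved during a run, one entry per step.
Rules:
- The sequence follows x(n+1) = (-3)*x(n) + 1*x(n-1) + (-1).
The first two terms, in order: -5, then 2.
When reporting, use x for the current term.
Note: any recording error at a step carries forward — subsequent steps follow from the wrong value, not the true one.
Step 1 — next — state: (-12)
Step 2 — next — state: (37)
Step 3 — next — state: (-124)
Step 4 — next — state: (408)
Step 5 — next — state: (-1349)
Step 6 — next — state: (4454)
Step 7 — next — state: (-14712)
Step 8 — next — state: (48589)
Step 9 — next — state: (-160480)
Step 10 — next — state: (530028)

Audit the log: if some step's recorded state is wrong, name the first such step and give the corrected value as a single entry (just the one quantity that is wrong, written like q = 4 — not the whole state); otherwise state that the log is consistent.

no error

step 1: x = -3*(2) + (1)*(-5) + (-1) = -12 -> consistent with the log
step 2: x = -3*(-12) + (1)*(2) + (-1) = 37 -> in agreement
step 3: x = -3*(37) + (1)*(-12) + (-1) = -124 -> same as recorded
step 4: x = -3*(-124) + (1)*(37) + (-1) = 408 -> exactly as logged
step 5: x = -3*(408) + (1)*(-124) + (-1) = -1349 -> verified
step 6: x = -3*(-1349) + (1)*(408) + (-1) = 4454 -> consistent with the log
step 7: x = -3*(4454) + (1)*(-1349) + (-1) = -14712 -> checks out
step 8: x = -3*(-14712) + (1)*(4454) + (-1) = 48589 -> exactly as logged
step 9: x = -3*(48589) + (1)*(-14712) + (-1) = -160480 -> consistent with the log
step 10: x = -3*(-160480) + (1)*(48589) + (-1) = 530028 -> verified
All steps check out; nothing to correct.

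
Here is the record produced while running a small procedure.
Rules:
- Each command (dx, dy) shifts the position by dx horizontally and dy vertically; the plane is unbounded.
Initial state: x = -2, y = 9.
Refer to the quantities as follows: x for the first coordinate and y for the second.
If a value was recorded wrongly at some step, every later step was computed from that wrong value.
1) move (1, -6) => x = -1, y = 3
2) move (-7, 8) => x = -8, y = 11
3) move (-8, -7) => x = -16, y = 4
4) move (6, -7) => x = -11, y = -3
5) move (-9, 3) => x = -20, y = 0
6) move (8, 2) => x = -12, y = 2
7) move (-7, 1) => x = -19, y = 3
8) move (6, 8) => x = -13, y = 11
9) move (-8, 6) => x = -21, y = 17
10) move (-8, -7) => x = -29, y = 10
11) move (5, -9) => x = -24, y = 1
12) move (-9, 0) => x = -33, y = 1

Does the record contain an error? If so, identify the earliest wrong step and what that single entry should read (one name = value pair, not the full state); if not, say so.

step 1: x = -2 + (1) = -1, y = 9 + (-6) = 3 -> no discrepancy
step 2: x = -1 + (-7) = -8, y = 3 + (8) = 11 -> exactly as logged
step 3: x = -8 + (-8) = -16, y = 11 + (-7) = 4 -> consistent with the record
step 4: x = -16 + (6) = -10, y = 4 + (-7) = -3 -> the record has a different value
That makes step 4 the first incorrect line — x = -10 is what it should show.

step 4, x = -10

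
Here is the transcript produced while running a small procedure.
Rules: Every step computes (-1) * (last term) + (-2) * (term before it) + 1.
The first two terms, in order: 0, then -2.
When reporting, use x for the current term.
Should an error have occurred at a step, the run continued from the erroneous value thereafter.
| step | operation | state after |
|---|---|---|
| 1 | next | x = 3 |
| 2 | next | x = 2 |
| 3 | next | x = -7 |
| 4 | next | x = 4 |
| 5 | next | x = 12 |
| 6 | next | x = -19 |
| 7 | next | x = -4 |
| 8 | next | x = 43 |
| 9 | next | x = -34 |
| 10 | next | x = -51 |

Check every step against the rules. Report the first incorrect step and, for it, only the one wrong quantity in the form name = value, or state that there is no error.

step 5, x = 11

Recomputing the run from the initial state:
step 1: x = 3
step 2: x = 2
step 3: x = -7
step 4: x = 4
step 5: x = 11
step 6: x = -18
step 7: x = -3
step 8: x = 40
step 9: x = -33
step 10: x = -46
The first disagreement with the transcript is at step 5, where the value should be x = 11.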